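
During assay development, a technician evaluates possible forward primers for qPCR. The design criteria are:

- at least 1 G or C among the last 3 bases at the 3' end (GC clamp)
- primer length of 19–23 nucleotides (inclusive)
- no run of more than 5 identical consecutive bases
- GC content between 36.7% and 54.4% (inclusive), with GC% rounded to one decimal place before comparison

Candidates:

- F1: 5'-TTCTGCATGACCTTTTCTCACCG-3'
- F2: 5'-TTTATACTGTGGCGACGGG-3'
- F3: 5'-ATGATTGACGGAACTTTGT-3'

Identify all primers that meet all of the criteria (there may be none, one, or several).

F1, F2 and F3.

F1 (23 nt, A=3 T=9 G=3 C=8): 3' end CCG has 3 G/C ✓; length 23 ✓; longest run = 4 ✓; GC 11/23 = 47.8% ✓ — passes.
F2 (19 nt, A=3 T=6 G=7 C=3): 3' end GGG has 3 G/C ✓; length 19 ✓; longest run = 3 ✓; GC 10/19 = 52.6% ✓ — passes.
F3 (19 nt, A=5 T=7 G=5 C=2): 3' end TGT has 1 G/C ✓; length 19 ✓; longest run = 3 ✓; GC 7/19 = 36.8% ✓ — passes.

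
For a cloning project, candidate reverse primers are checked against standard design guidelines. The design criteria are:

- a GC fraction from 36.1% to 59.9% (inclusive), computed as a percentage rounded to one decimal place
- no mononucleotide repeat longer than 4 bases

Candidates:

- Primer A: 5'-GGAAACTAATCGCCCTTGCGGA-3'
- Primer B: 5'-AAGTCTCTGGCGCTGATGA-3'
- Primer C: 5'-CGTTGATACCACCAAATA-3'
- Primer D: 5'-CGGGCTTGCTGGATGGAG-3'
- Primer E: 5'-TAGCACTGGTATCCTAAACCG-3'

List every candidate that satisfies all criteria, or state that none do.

Primer A, Primer B, Primer C and Primer E.

Primer A (22 nt, A=6 T=4 G=6 C=6): GC 12/22 = 54.5% ✓; longest run = 3 ✓ — passes.
Primer B (19 nt, A=4 T=5 G=6 C=4): GC 10/19 = 52.6% ✓; longest run = 2 ✓ — passes.
Primer C (18 nt, A=7 T=4 G=2 C=5): GC 7/18 = 38.9% ✓; longest run = 3 ✓ — passes.
Primer D (18 nt, A=2 T=4 G=9 C=3): GC 12/18 = 66.7%, outside 36.1–59.9% ✗; longest run = 3 ✓ — fails.
Primer E (21 nt, A=6 T=5 G=4 C=6): GC 10/21 = 47.6% ✓; longest run = 3 ✓ — passes.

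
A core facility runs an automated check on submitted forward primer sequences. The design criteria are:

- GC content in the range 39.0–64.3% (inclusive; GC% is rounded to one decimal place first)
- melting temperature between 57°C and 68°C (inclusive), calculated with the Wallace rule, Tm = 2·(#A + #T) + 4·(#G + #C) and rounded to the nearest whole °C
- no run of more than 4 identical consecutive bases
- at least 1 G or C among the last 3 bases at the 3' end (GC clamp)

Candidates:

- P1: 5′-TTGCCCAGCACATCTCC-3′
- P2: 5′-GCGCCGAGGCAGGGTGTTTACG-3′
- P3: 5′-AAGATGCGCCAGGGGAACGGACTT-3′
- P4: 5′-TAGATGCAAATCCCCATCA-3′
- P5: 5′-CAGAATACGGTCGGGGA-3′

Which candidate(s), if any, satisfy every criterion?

None of the candidates satisfy all criteria.

P1 (17 nt, A=3 T=4 G=2 C=8): GC 10/17 = 58.8% ✓; Tm = 2·7 + 4·10 = 54°C, outside 57–68°C ✗; longest run = 3 ✓; 3' end TCC has 2 G/C ✓ — fails.
P2 (22 nt, A=3 T=4 G=10 C=5): GC 15/22 = 68.2%, outside 39.0–64.3% ✗; Tm = 2·7 + 4·15 = 74°C, outside 57–68°C ✗; longest run = 3 ✓; 3' end ACG has 2 G/C ✓ — fails.
P3 (24 nt, A=7 T=3 G=9 C=5): GC 14/24 = 58.3% ✓; Tm = 2·10 + 4·14 = 76°C, outside 57–68°C ✗; longest run = 4 ✓; 3' end CTT has 1 G/C ✓ — fails.
P4 (19 nt, A=7 T=4 G=2 C=6): GC 8/19 = 42.1% ✓; Tm = 2·11 + 4·8 = 54°C, outside 57–68°C ✗; longest run = 4 ✓; 3' end TCA has 1 G/C ✓ — fails.
P5 (17 nt, A=5 T=2 G=7 C=3): GC 10/17 = 58.8% ✓; Tm = 2·7 + 4·10 = 54°C, outside 57–68°C ✗; longest run = 4 ✓; 3' end GGA has 2 G/C ✓ — fails.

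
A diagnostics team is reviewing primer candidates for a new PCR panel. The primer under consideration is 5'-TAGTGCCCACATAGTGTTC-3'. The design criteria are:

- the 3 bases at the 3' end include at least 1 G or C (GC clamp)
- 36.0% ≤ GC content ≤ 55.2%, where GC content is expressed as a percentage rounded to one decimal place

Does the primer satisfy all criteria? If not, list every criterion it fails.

Meets all criteria.

Base counts: A=4, T=6, G=4, C=5 (length 19).
GC clamp: 3' end TTC has 1 G/C ✓
GC content: GC 9/19 = 47.4% ✓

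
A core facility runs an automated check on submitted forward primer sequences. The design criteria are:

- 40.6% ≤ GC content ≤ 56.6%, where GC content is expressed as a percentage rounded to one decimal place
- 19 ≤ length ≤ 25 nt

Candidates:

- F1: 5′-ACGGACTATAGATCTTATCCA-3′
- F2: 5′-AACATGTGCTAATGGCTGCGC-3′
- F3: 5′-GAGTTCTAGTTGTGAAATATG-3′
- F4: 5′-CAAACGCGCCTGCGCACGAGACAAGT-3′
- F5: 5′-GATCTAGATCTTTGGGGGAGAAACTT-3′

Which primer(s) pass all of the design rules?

F2 only.

F1 (21 nt, A=7 T=6 G=3 C=5): GC 8/21 = 38.1%, outside 40.6–56.6% ✗; length 21 ✓ — fails.
F2 (21 nt, A=5 T=5 G=6 C=5): GC 11/21 = 52.4% ✓; length 21 ✓ — passes.
F3 (21 nt, A=6 T=8 G=6 C=1): GC 7/21 = 33.3%, outside 40.6–56.6% ✗; length 21 ✓ — fails.
F4 (26 nt, A=8 T=2 G=7 C=9): GC 16/26 = 61.5%, outside 40.6–56.6% ✗; length 26, outside 19–25 ✗ — fails.
F5 (26 nt, A=7 T=8 G=8 C=3): GC 11/26 = 42.3% ✓; length 26, outside 19–25 ✗ — fails.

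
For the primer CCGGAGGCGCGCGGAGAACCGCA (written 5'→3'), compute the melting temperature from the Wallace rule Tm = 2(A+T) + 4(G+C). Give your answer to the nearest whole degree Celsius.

Base counts: A=5, T=0, G=10, C=8 (length 23).
Tm = 2·(5+0) + 4·(10+8) = 2·5 + 4·18 = 10 + 72 = 82°C.

82°C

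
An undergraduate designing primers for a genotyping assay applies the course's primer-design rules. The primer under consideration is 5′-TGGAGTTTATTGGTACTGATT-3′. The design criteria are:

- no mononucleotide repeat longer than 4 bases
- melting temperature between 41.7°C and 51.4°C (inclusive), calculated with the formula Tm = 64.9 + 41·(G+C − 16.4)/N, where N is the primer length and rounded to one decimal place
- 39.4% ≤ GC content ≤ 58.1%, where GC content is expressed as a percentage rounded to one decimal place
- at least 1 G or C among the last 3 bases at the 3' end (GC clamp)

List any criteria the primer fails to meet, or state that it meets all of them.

Base counts: A=4, T=10, G=6, C=1 (length 21).
homopolymer run: longest run = 3 ✓
Tm: Tm = 64.9 + 41·(7 − 16.4)/21 = 46.5°C ✓
GC content: GC 7/21 = 33.3%, outside 39.4–58.1% ✗
GC clamp: 3' end ATT has 0 G/C, need ≥1 ✗

Fails: GC content, GC clamp.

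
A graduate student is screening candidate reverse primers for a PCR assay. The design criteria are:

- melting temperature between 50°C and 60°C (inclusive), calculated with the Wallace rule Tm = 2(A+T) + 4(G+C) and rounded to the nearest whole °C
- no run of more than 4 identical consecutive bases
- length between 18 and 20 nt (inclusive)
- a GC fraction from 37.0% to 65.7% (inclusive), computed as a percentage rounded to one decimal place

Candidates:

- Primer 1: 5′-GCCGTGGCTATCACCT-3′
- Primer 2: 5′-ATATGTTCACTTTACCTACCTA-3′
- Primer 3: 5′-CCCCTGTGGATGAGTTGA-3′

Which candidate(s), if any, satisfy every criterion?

Primer 3 only.

Primer 1 (16 nt, A=2 T=4 G=4 C=6): Tm = 2·6 + 4·10 = 52°C ✓; longest run = 2 ✓; length 16, outside 18–20 ✗; GC 10/16 = 62.5% ✓ — fails.
Primer 2 (22 nt, A=6 T=9 G=1 C=6): Tm = 2·15 + 4·7 = 58°C ✓; longest run = 3 ✓; length 22, outside 18–20 ✗; GC 7/22 = 31.8%, outside 37.0–65.7% ✗ — fails.
Primer 3 (18 nt, A=3 T=5 G=6 C=4): Tm = 2·8 + 4·10 = 56°C ✓; longest run = 4 ✓; length 18 ✓; GC 10/18 = 55.6% ✓ — passes.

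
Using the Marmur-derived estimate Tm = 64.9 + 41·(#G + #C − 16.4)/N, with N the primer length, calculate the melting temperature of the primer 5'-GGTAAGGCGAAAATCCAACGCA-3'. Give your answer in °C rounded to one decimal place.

Base counts: A=9, T=2, G=6, C=5; G+C = 11, N = 22.
Tm = 64.9 + 41·(11 − 16.4)/22 = 64.9 + -221.40/22 = 54.8°C.

54.8°C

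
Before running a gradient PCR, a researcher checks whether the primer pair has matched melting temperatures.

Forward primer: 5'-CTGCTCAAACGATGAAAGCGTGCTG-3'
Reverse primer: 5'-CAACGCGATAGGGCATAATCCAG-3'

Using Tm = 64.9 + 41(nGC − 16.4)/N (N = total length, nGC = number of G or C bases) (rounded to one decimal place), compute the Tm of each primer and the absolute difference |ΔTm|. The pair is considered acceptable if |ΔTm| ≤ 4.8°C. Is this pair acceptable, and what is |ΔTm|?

Forward: G+C = 13, N = 25 → Tm = 64.9 + 41·(13 − 16.4)/25 = 59.3°C.
Reverse: G+C = 12, N = 23 → Tm = 64.9 + 41·(12 − 16.4)/23 = 57.1°C.
|ΔTm| = |59.3 − 57.1| = 2.2°C, ≤ 4.8°C.

|ΔTm| = 2.2°C; the pair is acceptable.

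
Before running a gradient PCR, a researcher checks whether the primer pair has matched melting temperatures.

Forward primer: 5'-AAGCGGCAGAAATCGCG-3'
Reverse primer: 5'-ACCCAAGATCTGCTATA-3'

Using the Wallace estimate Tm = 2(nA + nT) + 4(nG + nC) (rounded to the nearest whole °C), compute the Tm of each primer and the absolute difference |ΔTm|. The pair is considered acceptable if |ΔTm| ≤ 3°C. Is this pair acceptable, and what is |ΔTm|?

|ΔTm| = 6°C; the pair is not acceptable.

Forward: A=6 T=1 G=6 C=4 → Tm = 2·7 + 4·10 = 54°C.
Reverse: A=6 T=4 G=2 C=5 → Tm = 2·10 + 4·7 = 48°C.
|ΔTm| = |54 − 48| = 6°C, > 3°C.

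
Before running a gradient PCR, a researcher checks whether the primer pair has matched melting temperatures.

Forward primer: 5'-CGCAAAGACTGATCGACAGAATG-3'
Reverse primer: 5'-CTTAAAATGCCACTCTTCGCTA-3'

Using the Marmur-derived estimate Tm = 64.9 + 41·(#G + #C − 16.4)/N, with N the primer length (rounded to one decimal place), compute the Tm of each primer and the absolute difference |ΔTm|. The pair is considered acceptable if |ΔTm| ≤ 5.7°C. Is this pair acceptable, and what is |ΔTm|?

|ΔTm| = 4.2°C; the pair is acceptable.

Forward: G+C = 11, N = 23 → Tm = 64.9 + 41·(11 − 16.4)/23 = 55.3°C.
Reverse: G+C = 9, N = 22 → Tm = 64.9 + 41·(9 − 16.4)/22 = 51.1°C.
|ΔTm| = |55.3 − 51.1| = 4.2°C, ≤ 5.7°C.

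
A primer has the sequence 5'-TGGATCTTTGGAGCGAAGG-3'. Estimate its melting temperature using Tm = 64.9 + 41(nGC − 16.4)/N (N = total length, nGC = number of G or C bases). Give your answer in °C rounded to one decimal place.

51.1°C

Base counts: A=4, T=5, G=8, C=2; G+C = 10, N = 19.
Tm = 64.9 + 41·(10 − 16.4)/19 = 64.9 + -262.40/19 = 51.1°C.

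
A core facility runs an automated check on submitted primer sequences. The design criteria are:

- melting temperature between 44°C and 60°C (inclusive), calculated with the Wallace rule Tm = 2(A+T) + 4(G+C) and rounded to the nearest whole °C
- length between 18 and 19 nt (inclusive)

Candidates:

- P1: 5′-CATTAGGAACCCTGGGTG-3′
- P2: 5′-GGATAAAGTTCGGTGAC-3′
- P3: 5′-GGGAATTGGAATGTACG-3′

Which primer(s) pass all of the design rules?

P1 (18 nt, A=4 T=4 G=6 C=4): Tm = 2·8 + 4·10 = 56°C ✓; length 18 ✓ — passes.
P2 (17 nt, A=5 T=4 G=6 C=2): Tm = 2·9 + 4·8 = 50°C ✓; length 17, outside 18–19 ✗ — fails.
P3 (17 nt, A=5 T=4 G=7 C=1): Tm = 2·9 + 4·8 = 50°C ✓; length 17, outside 18–19 ✗ — fails.

P1 only.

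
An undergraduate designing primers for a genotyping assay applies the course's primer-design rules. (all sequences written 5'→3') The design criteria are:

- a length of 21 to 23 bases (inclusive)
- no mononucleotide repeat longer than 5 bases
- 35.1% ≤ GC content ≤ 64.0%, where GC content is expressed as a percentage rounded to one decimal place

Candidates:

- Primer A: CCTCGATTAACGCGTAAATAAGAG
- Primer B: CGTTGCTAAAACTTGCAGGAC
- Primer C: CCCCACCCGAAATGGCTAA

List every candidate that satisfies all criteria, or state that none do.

Primer A (24 nt, A=9 T=5 G=5 C=5): length 24, outside 21–23 ✗; longest run = 3 ✓; GC 10/24 = 41.7% ✓ — fails.
Primer B (21 nt, A=6 T=5 G=5 C=5): length 21 ✓; longest run = 4 ✓; GC 10/21 = 47.6% ✓ — passes.
Primer C (19 nt, A=6 T=2 G=3 C=8): length 19, outside 21–23 ✗; longest run = 4 ✓; GC 11/19 = 57.9% ✓ — fails.

Primer B only.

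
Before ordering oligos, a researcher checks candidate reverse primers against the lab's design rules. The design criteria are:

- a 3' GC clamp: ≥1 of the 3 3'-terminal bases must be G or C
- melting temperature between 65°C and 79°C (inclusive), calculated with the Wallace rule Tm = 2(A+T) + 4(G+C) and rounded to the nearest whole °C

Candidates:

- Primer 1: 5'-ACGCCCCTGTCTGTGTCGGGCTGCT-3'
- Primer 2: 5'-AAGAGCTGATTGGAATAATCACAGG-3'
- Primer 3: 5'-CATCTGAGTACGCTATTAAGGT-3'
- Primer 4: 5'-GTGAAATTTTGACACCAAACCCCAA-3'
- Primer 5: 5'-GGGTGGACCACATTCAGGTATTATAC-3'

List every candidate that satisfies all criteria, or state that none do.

Primer 1 (25 nt, A=1 T=7 G=8 C=9): 3' end GCT has 2 G/C ✓; Tm = 2·8 + 4·17 = 84°C, outside 65–79°C ✗ — fails.
Primer 2 (25 nt, A=10 T=5 G=7 C=3): 3' end AGG has 2 G/C ✓; Tm = 2·15 + 4·10 = 70°C ✓ — passes.
Primer 3 (22 nt, A=6 T=7 G=5 C=4): 3' end GGT has 2 G/C ✓; Tm = 2·13 + 4·9 = 62°C, outside 65–79°C ✗ — fails.
Primer 4 (25 nt, A=10 T=5 G=3 C=7): 3' end CAA has 1 G/C ✓; Tm = 2·15 + 4·10 = 70°C ✓ — passes.
Primer 5 (26 nt, A=7 T=7 G=7 C=5): 3' end TAC has 1 G/C ✓; Tm = 2·14 + 4·12 = 76°C ✓ — passes.

Primer 2, Primer 4 and Primer 5.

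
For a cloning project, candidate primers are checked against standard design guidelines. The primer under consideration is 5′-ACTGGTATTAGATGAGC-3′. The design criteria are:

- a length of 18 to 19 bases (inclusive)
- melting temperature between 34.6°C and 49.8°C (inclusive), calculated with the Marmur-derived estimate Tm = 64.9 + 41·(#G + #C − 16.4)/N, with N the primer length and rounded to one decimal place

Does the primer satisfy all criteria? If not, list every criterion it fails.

Fails: length.

Base counts: A=5, T=5, G=5, C=2 (length 17).
length: length 17, outside 18–19 ✗
Tm: Tm = 64.9 + 41·(7 − 16.4)/17 = 42.2°C ✓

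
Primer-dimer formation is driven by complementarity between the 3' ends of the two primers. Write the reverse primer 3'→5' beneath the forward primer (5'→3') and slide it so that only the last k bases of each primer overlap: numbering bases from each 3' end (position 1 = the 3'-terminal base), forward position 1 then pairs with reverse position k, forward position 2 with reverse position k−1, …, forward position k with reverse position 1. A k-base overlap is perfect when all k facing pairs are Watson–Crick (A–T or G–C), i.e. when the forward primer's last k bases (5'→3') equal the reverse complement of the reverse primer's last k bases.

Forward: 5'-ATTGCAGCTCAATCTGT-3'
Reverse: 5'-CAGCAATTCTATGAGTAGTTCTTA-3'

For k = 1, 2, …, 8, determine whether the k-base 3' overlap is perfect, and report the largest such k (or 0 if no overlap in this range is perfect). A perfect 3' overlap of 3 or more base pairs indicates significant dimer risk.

Longest perfect overlap: 1 complementary base pair; below the dimer-risk threshold (threshold 3).

Last 8 bases (5'→3') — forward …CAATCTGT, reverse …AGTTCTTA.
Reverse complement of the reverse primer's last 8 bases: TAAGAACT; its first k bases are the reverse complement of the reverse primer's last k bases, so a perfect k-base overlap needs the forward primer's last k bases to equal them.
Comparing (forward last k vs required): k=1: T vs T ✓; k=2: GT vs TA ✗; k=3: TGT vs TAA ✗; k=4: CTGT vs TAAG ✗; k=5: TCTGT vs TAAGA ✗; k=6: ATCTGT vs TAAGAA ✗; k=7: AATCTGT vs TAAGAAC ✗; k=8: CAATCTGT vs TAAGAACT ✗.
Only k = 1 is perfect, so the longest perfect 3' overlap is 1.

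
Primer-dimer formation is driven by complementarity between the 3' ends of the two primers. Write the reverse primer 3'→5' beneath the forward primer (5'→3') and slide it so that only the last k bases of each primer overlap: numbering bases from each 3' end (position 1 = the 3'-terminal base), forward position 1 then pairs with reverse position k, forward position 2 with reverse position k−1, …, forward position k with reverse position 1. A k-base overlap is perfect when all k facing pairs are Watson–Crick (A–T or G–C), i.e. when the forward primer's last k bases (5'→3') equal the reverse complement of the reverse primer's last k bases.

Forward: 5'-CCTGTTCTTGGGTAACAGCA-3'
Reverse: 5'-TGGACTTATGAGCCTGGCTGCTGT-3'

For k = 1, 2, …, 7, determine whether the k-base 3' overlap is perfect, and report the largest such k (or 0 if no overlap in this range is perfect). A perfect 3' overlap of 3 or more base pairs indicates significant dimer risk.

Last 7 bases (5'→3') — forward …AACAGCA, reverse …CTGCTGT.
Reverse complement of the reverse primer's last 7 bases: ACAGCAG; its first k bases are the reverse complement of the reverse primer's last k bases, so a perfect k-base overlap needs the forward primer's last k bases to equal them.
Comparing (forward last k vs required): k=1: A vs A ✓; k=2: CA vs AC ✗; k=3: GCA vs ACA ✗; k=4: AGCA vs ACAG ✗; k=5: CAGCA vs ACAGC ✗; k=6: ACAGCA vs ACAGCA ✓; k=7: AACAGCA vs ACAGCAG ✗.
Perfect overlaps at k = 1, 6; the largest is 6.

Longest perfect overlap: 6 complementary base pairs; significant dimer risk (threshold 3).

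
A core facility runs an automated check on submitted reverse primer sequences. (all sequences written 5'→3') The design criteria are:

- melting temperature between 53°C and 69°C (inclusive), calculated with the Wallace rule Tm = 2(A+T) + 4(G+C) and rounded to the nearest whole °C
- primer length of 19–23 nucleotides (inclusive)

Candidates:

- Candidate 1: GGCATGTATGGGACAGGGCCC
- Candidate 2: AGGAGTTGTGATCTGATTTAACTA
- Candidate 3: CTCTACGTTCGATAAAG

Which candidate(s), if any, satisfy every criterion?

None of the candidates satisfy all criteria.

Candidate 1 (21 nt, A=4 T=3 G=9 C=5): Tm = 2·7 + 4·14 = 70°C, outside 53–69°C ✗; length 21 ✓ — fails.
Candidate 2 (24 nt, A=7 T=9 G=6 C=2): Tm = 2·16 + 4·8 = 64°C ✓; length 24, outside 19–23 ✗ — fails.
Candidate 3 (17 nt, A=5 T=5 G=3 C=4): Tm = 2·10 + 4·7 = 48°C, outside 53–69°C ✗; length 17, outside 19–23 ✗ — fails.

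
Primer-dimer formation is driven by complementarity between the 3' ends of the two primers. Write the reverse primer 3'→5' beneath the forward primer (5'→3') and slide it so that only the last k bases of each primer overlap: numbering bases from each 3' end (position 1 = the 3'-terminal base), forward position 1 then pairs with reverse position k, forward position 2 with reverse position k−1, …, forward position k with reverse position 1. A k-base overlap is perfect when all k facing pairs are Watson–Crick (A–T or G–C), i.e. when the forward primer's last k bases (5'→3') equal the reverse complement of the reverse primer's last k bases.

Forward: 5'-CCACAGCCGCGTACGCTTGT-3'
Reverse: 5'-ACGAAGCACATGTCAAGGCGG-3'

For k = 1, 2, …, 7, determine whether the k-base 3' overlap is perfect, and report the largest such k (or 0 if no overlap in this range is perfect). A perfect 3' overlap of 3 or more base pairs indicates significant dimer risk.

Last 7 bases (5'→3') — forward …CGCTTGT, reverse …AAGGCGG.
Reverse complement of the reverse primer's last 7 bases: CCGCCTT; its first k bases are the reverse complement of the reverse primer's last k bases, so a perfect k-base overlap needs the forward primer's last k bases to equal them.
Comparing (forward last k vs required): k=1: T vs C ✗; k=2: GT vs CC ✗; k=3: TGT vs CCG ✗; k=4: TTGT vs CCGC ✗; k=5: CTTGT vs CCGCC ✗; k=6: GCTTGT vs CCGCCT ✗; k=7: CGCTTGT vs CCGCCTT ✗.
No overlap length from 1 to 7 is perfect, so the longest perfect 3' overlap is 0.

Longest perfect overlap: 0 complementary base pairs; below the dimer-risk threshold (threshold 3).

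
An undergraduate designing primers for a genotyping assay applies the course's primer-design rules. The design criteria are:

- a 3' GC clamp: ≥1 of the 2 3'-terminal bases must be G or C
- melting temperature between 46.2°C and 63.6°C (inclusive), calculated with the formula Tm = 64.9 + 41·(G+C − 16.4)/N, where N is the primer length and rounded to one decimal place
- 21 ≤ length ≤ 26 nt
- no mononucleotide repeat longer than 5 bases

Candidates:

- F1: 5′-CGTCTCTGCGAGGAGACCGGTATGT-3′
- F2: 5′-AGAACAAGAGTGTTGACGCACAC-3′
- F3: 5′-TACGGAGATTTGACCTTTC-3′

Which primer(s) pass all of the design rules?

F1 (25 nt, A=4 T=6 G=9 C=6): 3' end GT has 1 G/C ✓; Tm = 64.9 + 41·(15 − 16.4)/25 = 62.6°C ✓; length 25 ✓; longest run = 2 ✓ — passes.
F2 (23 nt, A=9 T=3 G=6 C=5): 3' end AC has 1 G/C ✓; Tm = 64.9 + 41·(11 − 16.4)/23 = 55.3°C ✓; length 23 ✓; longest run = 2 ✓ — passes.
F3 (19 nt, A=4 T=7 G=4 C=4): 3' end TC has 1 G/C ✓; Tm = 64.9 + 41·(8 − 16.4)/19 = 46.8°C ✓; length 19, outside 21–26 ✗; longest run = 3 ✓ — fails.

F1 and F2.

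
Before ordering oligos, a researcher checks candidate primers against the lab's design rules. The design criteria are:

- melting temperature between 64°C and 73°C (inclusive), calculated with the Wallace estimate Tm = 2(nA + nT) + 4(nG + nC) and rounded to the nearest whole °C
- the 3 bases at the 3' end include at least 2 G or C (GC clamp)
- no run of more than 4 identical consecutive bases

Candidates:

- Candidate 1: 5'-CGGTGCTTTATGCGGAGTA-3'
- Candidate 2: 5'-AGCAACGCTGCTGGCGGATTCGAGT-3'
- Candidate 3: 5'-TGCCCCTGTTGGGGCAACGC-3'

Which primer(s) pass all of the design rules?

Candidate 1 (19 nt, A=3 T=6 G=7 C=3): Tm = 2·9 + 4·10 = 58°C, outside 64–73°C ✗; 3' end GTA has 1 G/C, need ≥2 ✗; longest run = 3 ✓ — fails.
Candidate 2 (25 nt, A=5 T=5 G=9 C=6): Tm = 2·10 + 4·15 = 80°C, outside 64–73°C ✗; 3' end AGT has 1 G/C, need ≥2 ✗; longest run = 2 ✓ — fails.
Candidate 3 (20 nt, A=2 T=4 G=7 C=7): Tm = 2·6 + 4·14 = 68°C ✓; 3' end CGC has 3 G/C ✓; longest run = 4 ✓ — passes.

Candidate 3 only.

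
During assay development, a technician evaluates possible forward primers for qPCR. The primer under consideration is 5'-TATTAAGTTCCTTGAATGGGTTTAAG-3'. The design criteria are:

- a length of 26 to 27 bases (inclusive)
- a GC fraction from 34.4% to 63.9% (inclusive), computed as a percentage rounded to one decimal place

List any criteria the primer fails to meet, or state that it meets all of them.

Fails: GC content.

Base counts: A=7, T=11, G=6, C=2 (length 26).
length: length 26 ✓
GC content: GC 8/26 = 30.8%, outside 34.4–63.9% ✗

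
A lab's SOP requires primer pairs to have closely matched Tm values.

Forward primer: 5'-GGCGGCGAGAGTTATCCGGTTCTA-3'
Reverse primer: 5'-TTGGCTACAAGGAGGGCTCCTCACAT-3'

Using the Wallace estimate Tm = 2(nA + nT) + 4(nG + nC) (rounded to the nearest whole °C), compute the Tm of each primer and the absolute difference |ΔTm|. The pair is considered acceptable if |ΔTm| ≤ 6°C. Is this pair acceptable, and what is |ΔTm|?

Forward: A=4 T=6 G=9 C=5 → Tm = 2·10 + 4·14 = 76°C.
Reverse: A=6 T=6 G=7 C=7 → Tm = 2·12 + 4·14 = 80°C.
|ΔTm| = |76 − 80| = 4°C, ≤ 6°C.

|ΔTm| = 4°C; the pair is acceptable.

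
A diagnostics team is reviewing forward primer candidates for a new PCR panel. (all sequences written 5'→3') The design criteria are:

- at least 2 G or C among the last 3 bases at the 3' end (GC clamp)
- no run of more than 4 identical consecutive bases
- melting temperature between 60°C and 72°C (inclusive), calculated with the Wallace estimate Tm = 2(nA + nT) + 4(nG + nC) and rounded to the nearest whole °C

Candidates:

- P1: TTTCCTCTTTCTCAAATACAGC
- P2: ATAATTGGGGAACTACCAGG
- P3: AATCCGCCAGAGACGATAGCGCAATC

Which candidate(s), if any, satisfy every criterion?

P1 only.

P1 (22 nt, A=5 T=9 G=1 C=7): 3' end AGC has 2 G/C ✓; longest run = 3 ✓; Tm = 2·14 + 4·8 = 60°C ✓ — passes.
P2 (20 nt, A=7 T=4 G=6 C=3): 3' end AGG has 2 G/C ✓; longest run = 4 ✓; Tm = 2·11 + 4·9 = 58°C, outside 60–72°C ✗ — fails.
P3 (26 nt, A=9 T=3 G=6 C=8): 3' end ATC has 1 G/C, need ≥2 ✗; longest run = 2 ✓; Tm = 2·12 + 4·14 = 80°C, outside 60–72°C ✗ — fails.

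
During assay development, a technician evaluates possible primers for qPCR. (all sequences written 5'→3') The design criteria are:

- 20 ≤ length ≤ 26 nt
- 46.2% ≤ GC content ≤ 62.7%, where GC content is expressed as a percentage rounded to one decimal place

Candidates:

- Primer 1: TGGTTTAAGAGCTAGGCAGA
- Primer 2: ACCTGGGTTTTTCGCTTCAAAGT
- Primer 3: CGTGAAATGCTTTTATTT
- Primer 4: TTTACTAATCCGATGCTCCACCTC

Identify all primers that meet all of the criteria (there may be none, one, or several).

None of the candidates satisfy all criteria.

Primer 1 (20 nt, A=6 T=5 G=7 C=2): length 20 ✓; GC 9/20 = 45.0%, outside 46.2–62.7% ✗ — fails.
Primer 2 (23 nt, A=4 T=9 G=5 C=5): length 23 ✓; GC 10/23 = 43.5%, outside 46.2–62.7% ✗ — fails.
Primer 3 (18 nt, A=4 T=9 G=3 C=2): length 18, outside 20–26 ✗; GC 5/18 = 27.8%, outside 46.2–62.7% ✗ — fails.
Primer 4 (24 nt, A=5 T=8 G=2 C=9): length 24 ✓; GC 11/24 = 45.8%, outside 46.2–62.7% ✗ — fails.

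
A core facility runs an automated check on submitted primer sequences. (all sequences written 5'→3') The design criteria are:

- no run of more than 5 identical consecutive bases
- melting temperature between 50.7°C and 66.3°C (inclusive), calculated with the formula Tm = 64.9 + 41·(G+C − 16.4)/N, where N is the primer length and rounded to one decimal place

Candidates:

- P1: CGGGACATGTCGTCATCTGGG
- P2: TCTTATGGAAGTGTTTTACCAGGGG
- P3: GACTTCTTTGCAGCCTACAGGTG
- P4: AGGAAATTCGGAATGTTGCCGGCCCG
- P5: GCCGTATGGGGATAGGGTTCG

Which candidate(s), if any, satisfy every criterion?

P1 (21 nt, A=3 T=5 G=8 C=5): longest run = 3 ✓; Tm = 64.9 + 41·(13 − 16.4)/21 = 58.3°C ✓ — passes.
P2 (25 nt, A=5 T=9 G=8 C=3): longest run = 4 ✓; Tm = 64.9 + 41·(11 − 16.4)/25 = 56.0°C ✓ — passes.
P3 (23 nt, A=4 T=7 G=6 C=6): longest run = 3 ✓; Tm = 64.9 + 41·(12 − 16.4)/23 = 57.1°C ✓ — passes.
P4 (26 nt, A=6 T=5 G=9 C=6): longest run = 3 ✓; Tm = 64.9 + 41·(15 − 16.4)/26 = 62.7°C ✓ — passes.
P5 (21 nt, A=3 T=5 G=10 C=3): longest run = 4 ✓; Tm = 64.9 + 41·(13 − 16.4)/21 = 58.3°C ✓ — passes.

P1, P2, P3, P4 and P5.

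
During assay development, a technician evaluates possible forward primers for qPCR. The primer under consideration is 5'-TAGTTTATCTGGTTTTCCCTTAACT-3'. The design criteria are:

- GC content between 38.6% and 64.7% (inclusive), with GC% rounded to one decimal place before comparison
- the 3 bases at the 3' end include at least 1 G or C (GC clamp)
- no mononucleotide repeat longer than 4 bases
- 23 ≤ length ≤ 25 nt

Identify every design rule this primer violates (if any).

Base counts: A=4, T=13, G=3, C=5 (length 25).
GC content: GC 8/25 = 32.0%, outside 38.6–64.7% ✗
GC clamp: 3' end ACT has 1 G/C ✓
homopolymer run: longest run = 4 ✓
length: length 25 ✓

Fails: GC content.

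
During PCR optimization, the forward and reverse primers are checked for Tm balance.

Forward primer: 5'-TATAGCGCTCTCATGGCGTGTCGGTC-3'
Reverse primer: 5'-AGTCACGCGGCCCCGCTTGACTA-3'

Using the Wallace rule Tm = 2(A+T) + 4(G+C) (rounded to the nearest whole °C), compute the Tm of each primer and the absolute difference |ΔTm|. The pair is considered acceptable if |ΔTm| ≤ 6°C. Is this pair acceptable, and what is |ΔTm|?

|ΔTm| = 6°C; the pair is acceptable.

Forward: A=3 T=8 G=8 C=7 → Tm = 2·11 + 4·15 = 82°C.
Reverse: A=4 T=4 G=6 C=9 → Tm = 2·8 + 4·15 = 76°C.
|ΔTm| = |82 − 76| = 6°C, ≤ 6°C.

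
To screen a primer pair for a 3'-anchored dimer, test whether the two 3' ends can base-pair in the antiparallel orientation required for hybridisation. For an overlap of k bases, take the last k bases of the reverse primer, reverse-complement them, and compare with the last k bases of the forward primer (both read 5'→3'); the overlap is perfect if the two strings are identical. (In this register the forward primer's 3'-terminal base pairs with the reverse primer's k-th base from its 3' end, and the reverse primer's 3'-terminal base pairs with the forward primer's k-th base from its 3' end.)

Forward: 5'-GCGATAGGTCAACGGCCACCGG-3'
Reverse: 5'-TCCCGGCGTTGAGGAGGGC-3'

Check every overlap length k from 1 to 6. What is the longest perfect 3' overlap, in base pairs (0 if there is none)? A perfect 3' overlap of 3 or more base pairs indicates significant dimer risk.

Longest perfect overlap: 1 complementary base pair; below the dimer-risk threshold (threshold 3).

Last 6 bases (5'→3') — forward …CACCGG, reverse …GAGGGC.
Reverse complement of the reverse primer's last 6 bases: GCCCTC; its first k bases are the reverse complement of the reverse primer's last k bases, so a perfect k-base overlap needs the forward primer's last k bases to equal them.
Comparing (forward last k vs required): k=1: G vs G ✓; k=2: GG vs GC ✗; k=3: CGG vs GCC ✗; k=4: CCGG vs GCCC ✗; k=5: ACCGG vs GCCCT ✗; k=6: CACCGG vs GCCCTC ✗.
Only k = 1 is perfect, so the longest perfect 3' overlap is 1.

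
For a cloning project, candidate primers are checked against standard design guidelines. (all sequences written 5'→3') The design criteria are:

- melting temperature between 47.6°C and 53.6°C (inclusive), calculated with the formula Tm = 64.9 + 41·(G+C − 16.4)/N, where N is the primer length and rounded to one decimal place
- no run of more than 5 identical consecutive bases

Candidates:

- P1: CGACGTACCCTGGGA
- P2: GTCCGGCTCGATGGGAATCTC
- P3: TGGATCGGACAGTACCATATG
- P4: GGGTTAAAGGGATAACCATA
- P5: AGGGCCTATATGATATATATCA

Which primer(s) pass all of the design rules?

P3 and P4.

P1 (15 nt, A=3 T=2 G=5 C=5): Tm = 64.9 + 41·(10 − 16.4)/15 = 47.4°C, outside 47.6–53.6°C ✗; longest run = 3 ✓ — fails.
P2 (21 nt, A=3 T=5 G=7 C=6): Tm = 64.9 + 41·(13 − 16.4)/21 = 58.3°C, outside 47.6–53.6°C ✗; longest run = 3 ✓ — fails.
P3 (21 nt, A=6 T=5 G=6 C=4): Tm = 64.9 + 41·(10 − 16.4)/21 = 52.4°C ✓; longest run = 2 ✓ — passes.
P4 (20 nt, A=8 T=4 G=6 C=2): Tm = 64.9 + 41·(8 − 16.4)/20 = 47.7°C ✓; longest run = 3 ✓ — passes.
P5 (22 nt, A=8 T=7 G=4 C=3): Tm = 64.9 + 41·(7 − 16.4)/22 = 47.4°C, outside 47.6–53.6°C ✗; longest run = 3 ✓ — fails.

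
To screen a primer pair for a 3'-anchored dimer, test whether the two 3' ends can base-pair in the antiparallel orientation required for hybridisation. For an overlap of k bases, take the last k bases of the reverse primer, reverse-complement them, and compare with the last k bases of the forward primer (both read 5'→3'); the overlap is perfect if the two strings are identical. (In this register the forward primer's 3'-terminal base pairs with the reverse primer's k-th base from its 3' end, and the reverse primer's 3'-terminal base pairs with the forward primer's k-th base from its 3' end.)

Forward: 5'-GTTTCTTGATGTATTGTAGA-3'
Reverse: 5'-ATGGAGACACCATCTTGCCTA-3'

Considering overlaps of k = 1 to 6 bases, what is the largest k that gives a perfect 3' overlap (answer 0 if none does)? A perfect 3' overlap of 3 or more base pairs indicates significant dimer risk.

Longest perfect overlap: 0 complementary base pairs; below the dimer-risk threshold (threshold 3).

Last 6 bases (5'→3') — forward …TGTAGA, reverse …TGCCTA.
Reverse complement of the reverse primer's last 6 bases: TAGGCA; its first k bases are the reverse complement of the reverse primer's last k bases, so a perfect k-base overlap needs the forward primer's last k bases to equal them.
Comparing (forward last k vs required): k=1: A vs T ✗; k=2: GA vs TA ✗; k=3: AGA vs TAG ✗; k=4: TAGA vs TAGG ✗; k=5: GTAGA vs TAGGC ✗; k=6: TGTAGA vs TAGGCA ✗.
No overlap length from 1 to 6 is perfect, so the longest perfect 3' overlap is 0.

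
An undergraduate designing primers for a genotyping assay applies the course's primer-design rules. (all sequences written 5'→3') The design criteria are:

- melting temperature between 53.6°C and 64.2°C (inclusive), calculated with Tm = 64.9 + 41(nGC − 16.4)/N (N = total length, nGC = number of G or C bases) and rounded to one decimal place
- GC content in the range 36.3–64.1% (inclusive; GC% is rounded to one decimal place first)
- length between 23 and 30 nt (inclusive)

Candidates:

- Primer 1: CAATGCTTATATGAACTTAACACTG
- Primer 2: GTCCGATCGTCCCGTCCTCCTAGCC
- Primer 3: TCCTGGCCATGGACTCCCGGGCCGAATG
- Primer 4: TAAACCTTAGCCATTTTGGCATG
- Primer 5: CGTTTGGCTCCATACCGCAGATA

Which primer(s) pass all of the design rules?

Primer 1 (25 nt, A=9 T=8 G=3 C=5): Tm = 64.9 + 41·(8 − 16.4)/25 = 51.1°C, outside 53.6–64.2°C ✗; GC 8/25 = 32.0%, outside 36.3–64.1% ✗; length 25 ✓ — fails.
Primer 2 (25 nt, A=2 T=6 G=5 C=12): Tm = 64.9 + 41·(17 − 16.4)/25 = 65.9°C, outside 53.6–64.2°C ✗; GC 17/25 = 68.0%, outside 36.3–64.1% ✗; length 25 ✓ — fails.
Primer 3 (28 nt, A=4 T=5 G=9 C=10): Tm = 64.9 + 41·(19 − 16.4)/28 = 68.7°C, outside 53.6–64.2°C ✗; GC 19/28 = 67.9%, outside 36.3–64.1% ✗; length 28 ✓ — fails.
Primer 4 (23 nt, A=6 T=8 G=4 C=5): Tm = 64.9 + 41·(9 − 16.4)/23 = 51.7°C, outside 53.6–64.2°C ✗; GC 9/23 = 39.1% ✓; length 23 ✓ — fails.
Primer 5 (23 nt, A=5 T=6 G=5 C=7): Tm = 64.9 + 41·(12 − 16.4)/23 = 57.1°C ✓; GC 12/23 = 52.2% ✓; length 23 ✓ — passes.

Primer 5 only.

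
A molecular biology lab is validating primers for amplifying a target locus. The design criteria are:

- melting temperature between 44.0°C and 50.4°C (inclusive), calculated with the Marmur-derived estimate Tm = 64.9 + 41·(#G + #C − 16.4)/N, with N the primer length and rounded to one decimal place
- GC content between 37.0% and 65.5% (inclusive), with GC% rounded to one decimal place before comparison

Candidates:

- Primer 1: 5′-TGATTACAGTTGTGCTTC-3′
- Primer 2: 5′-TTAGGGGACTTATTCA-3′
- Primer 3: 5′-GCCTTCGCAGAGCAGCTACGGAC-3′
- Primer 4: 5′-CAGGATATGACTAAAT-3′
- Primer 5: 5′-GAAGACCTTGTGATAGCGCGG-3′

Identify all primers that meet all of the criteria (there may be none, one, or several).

Primer 1 (18 nt, A=3 T=8 G=4 C=3): Tm = 64.9 + 41·(7 − 16.4)/18 = 43.5°C, outside 44.0–50.4°C ✗; GC 7/18 = 38.9% ✓ — fails.
Primer 2 (16 nt, A=4 T=6 G=4 C=2): Tm = 64.9 + 41·(6 − 16.4)/16 = 38.3°C, outside 44.0–50.4°C ✗; GC 6/16 = 37.5% ✓ — fails.
Primer 3 (23 nt, A=5 T=3 G=7 C=8): Tm = 64.9 + 41·(15 − 16.4)/23 = 62.4°C, outside 44.0–50.4°C ✗; GC 15/23 = 65.2% ✓ — fails.
Primer 4 (16 nt, A=7 T=4 G=3 C=2): Tm = 64.9 + 41·(5 − 16.4)/16 = 35.7°C, outside 44.0–50.4°C ✗; GC 5/16 = 31.3%, outside 37.0–65.5% ✗ — fails.
Primer 5 (21 nt, A=5 T=4 G=8 C=4): Tm = 64.9 + 41·(12 − 16.4)/21 = 56.3°C, outside 44.0–50.4°C ✗; GC 12/21 = 57.1% ✓ — fails.

None of the candidates satisfy all criteria.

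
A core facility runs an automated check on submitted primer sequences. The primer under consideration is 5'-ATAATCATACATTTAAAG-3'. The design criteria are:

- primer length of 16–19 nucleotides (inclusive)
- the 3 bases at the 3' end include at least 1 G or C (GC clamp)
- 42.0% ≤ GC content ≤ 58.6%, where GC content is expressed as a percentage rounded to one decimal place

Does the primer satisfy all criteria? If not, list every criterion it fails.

Fails: GC content.

Base counts: A=9, T=6, G=1, C=2 (length 18).
length: length 18 ✓
GC clamp: 3' end AAG has 1 G/C ✓
GC content: GC 3/18 = 16.7%, outside 42.0–58.6% ✗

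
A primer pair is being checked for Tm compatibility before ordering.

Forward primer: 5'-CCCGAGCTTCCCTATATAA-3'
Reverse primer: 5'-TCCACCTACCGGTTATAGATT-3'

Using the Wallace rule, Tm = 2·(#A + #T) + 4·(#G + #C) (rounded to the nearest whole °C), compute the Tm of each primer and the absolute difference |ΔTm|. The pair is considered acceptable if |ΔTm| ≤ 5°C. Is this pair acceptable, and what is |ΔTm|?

|ΔTm| = 4°C; the pair is acceptable.

Forward: A=5 T=5 G=2 C=7 → Tm = 2·10 + 4·9 = 56°C.
Reverse: A=5 T=7 G=3 C=6 → Tm = 2·12 + 4·9 = 60°C.
|ΔTm| = |56 − 60| = 4°C, ≤ 5°C.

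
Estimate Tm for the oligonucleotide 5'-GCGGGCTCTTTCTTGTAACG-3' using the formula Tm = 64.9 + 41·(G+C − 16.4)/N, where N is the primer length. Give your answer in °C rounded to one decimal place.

53.8°C

Base counts: A=2, T=7, G=6, C=5; G+C = 11, N = 20.
Tm = 64.9 + 41·(11 − 16.4)/20 = 64.9 + -221.40/20 = 53.8°C.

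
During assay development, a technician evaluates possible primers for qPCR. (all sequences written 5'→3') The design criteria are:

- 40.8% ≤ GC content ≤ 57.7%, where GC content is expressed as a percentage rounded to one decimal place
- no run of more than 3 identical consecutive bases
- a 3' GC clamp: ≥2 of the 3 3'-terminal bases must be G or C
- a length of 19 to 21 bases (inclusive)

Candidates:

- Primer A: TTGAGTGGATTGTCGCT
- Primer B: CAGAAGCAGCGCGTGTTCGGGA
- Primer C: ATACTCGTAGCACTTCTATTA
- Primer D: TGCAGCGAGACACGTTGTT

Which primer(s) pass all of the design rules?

None of the candidates satisfy all criteria.

Primer A (17 nt, A=2 T=7 G=6 C=2): GC 8/17 = 47.1% ✓; longest run = 2 ✓; 3' end GCT has 2 G/C ✓; length 17, outside 19–21 ✗ — fails.
Primer B (22 nt, A=5 T=3 G=9 C=5): GC 14/22 = 63.6%, outside 40.8–57.7% ✗; longest run = 3 ✓; 3' end GGA has 2 G/C ✓; length 22, outside 19–21 ✗ — fails.
Primer C (21 nt, A=6 T=8 G=2 C=5): GC 7/21 = 33.3%, outside 40.8–57.7% ✗; longest run = 2 ✓; 3' end TTA has 0 G/C, need ≥2 ✗; length 21 ✓ — fails.
Primer D (19 nt, A=4 T=5 G=6 C=4): GC 10/19 = 52.6% ✓; longest run = 2 ✓; 3' end GTT has 1 G/C, need ≥2 ✗; length 19 ✓ — fails.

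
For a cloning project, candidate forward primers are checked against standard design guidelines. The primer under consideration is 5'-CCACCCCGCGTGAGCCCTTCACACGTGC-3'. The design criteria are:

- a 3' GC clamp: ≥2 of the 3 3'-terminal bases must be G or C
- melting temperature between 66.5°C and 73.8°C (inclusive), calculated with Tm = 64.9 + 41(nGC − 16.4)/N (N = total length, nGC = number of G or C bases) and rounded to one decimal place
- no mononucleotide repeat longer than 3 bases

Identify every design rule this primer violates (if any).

Fails: homopolymer run.

Base counts: A=4, T=4, G=6, C=14 (length 28).
GC clamp: 3' end TGC has 2 G/C ✓
Tm: Tm = 64.9 + 41·(20 − 16.4)/28 = 70.2°C ✓
homopolymer run: longest run = 4, exceeds 3 ✗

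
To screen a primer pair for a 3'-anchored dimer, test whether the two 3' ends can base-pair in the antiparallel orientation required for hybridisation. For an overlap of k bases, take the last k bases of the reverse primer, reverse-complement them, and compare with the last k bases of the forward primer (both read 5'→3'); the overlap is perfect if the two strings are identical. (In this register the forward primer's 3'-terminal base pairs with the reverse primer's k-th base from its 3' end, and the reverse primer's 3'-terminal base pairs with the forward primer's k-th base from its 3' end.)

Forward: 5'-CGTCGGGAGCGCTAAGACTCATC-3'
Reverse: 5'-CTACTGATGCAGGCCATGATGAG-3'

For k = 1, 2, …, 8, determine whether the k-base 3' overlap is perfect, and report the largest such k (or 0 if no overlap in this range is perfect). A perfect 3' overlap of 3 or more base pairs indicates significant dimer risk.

Last 8 bases (5'→3') — forward …GACTCATC, reverse …ATGATGAG.
Reverse complement of the reverse primer's last 8 bases: CTCATCAT; its first k bases are the reverse complement of the reverse primer's last k bases, so a perfect k-base overlap needs the forward primer's last k bases to equal them.
Comparing (forward last k vs required): k=1: C vs C ✓; k=2: TC vs CT ✗; k=3: ATC vs CTC ✗; k=4: CATC vs CTCA ✗; k=5: TCATC vs CTCAT ✗; k=6: CTCATC vs CTCATC ✓; k=7: ACTCATC vs CTCATCA ✗; k=8: GACTCATC vs CTCATCAT ✗.
Perfect overlaps at k = 1, 6; the largest is 6.

Longest perfect overlap: 6 complementary base pairs; significant dimer risk (threshold 3).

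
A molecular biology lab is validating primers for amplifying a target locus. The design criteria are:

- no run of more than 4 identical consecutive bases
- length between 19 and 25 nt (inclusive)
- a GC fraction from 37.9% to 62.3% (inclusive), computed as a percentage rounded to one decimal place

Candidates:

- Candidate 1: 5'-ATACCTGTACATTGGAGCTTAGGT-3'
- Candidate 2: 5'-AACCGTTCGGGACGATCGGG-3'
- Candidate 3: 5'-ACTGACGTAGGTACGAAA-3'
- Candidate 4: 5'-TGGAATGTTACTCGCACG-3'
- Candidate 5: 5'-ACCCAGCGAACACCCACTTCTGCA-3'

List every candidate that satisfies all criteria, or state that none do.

Candidate 1 (24 nt, A=6 T=8 G=6 C=4): longest run = 2 ✓; length 24 ✓; GC 10/24 = 41.7% ✓ — passes.
Candidate 2 (20 nt, A=4 T=3 G=8 C=5): longest run = 3 ✓; length 20 ✓; GC 13/20 = 65.0%, outside 37.9–62.3% ✗ — fails.
Candidate 3 (18 nt, A=7 T=3 G=5 C=3): longest run = 3 ✓; length 18, outside 19–25 ✗; GC 8/18 = 44.4% ✓ — fails.
Candidate 4 (18 nt, A=4 T=5 G=5 C=4): longest run = 2 ✓; length 18, outside 19–25 ✗; GC 9/18 = 50.0% ✓ — fails.
Candidate 5 (24 nt, A=7 T=3 G=3 C=11): longest run = 3 ✓; length 24 ✓; GC 14/24 = 58.3% ✓ — passes.

Candidate 1 and Candidate 5.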